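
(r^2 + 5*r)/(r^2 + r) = (r + 5)/(r + 1)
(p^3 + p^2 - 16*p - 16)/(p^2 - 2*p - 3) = (p^2 - 16)/(p - 3)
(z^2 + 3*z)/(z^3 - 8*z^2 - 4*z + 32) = z*(z + 3)/(z^3 - 8*z^2 - 4*z + 32)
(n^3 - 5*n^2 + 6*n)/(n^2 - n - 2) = n*(n - 3)/(n + 1)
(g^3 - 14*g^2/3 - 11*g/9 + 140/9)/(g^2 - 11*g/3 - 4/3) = (9*g^2 - 6*g - 35)/(3*(3*g + 1))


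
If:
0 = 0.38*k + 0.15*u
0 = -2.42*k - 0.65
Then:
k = -0.27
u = 0.68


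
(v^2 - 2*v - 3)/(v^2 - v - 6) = (v + 1)/(v + 2)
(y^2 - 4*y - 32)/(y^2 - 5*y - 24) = (y + 4)/(y + 3)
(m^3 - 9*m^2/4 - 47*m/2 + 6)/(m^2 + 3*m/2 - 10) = (4*m^2 - 25*m + 6)/(2*(2*m - 5))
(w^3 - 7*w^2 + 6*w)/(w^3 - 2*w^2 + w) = (w - 6)/(w - 1)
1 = 1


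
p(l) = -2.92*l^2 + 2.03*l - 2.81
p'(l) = 2.03 - 5.84*l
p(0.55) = -2.58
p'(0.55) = -1.18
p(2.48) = -15.73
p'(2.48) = -12.45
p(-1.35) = -10.87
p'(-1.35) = 9.91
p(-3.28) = -40.88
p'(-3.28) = 21.19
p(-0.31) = -3.72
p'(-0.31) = 3.84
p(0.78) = -3.00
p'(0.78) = -2.53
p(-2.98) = -34.79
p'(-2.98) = 19.43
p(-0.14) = -3.15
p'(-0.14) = 2.85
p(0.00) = -2.81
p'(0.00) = 2.03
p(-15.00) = -690.26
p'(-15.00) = 89.63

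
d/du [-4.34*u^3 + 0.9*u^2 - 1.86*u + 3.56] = -13.02*u^2 + 1.8*u - 1.86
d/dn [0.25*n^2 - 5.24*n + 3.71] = 0.5*n - 5.24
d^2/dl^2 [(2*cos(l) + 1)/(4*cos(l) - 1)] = 6*(4*sin(l)^2 - cos(l) + 4)/(4*cos(l) - 1)^3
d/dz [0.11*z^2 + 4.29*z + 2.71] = 0.22*z + 4.29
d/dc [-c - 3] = -1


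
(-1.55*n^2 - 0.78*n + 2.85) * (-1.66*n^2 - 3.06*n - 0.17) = 2.573*n^4 + 6.0378*n^3 - 2.0807*n^2 - 8.5884*n - 0.4845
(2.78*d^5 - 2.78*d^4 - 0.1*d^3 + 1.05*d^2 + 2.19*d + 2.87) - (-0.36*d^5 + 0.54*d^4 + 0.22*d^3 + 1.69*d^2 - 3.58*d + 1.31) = 3.14*d^5 - 3.32*d^4 - 0.32*d^3 - 0.64*d^2 + 5.77*d + 1.56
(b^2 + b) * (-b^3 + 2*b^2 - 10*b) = -b^5 + b^4 - 8*b^3 - 10*b^2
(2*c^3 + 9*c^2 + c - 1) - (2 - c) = 2*c^3 + 9*c^2 + 2*c - 3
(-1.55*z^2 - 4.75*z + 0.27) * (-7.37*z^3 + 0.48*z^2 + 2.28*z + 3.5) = 11.4235*z^5 + 34.2635*z^4 - 7.8039*z^3 - 16.1254*z^2 - 16.0094*z + 0.945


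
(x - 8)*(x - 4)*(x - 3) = x^3 - 15*x^2 + 68*x - 96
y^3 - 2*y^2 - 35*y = y*(y - 7)*(y + 5)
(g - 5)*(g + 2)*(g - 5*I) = g^3 - 3*g^2 - 5*I*g^2 - 10*g + 15*I*g + 50*I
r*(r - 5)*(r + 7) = r^3 + 2*r^2 - 35*r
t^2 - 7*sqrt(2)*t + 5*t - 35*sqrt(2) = (t + 5)*(t - 7*sqrt(2))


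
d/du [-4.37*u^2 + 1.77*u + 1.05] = 1.77 - 8.74*u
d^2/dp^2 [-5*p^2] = -10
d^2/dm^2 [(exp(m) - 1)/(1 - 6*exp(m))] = (30*exp(m) + 5)*exp(m)/(216*exp(3*m) - 108*exp(2*m) + 18*exp(m) - 1)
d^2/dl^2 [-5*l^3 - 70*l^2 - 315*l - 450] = -30*l - 140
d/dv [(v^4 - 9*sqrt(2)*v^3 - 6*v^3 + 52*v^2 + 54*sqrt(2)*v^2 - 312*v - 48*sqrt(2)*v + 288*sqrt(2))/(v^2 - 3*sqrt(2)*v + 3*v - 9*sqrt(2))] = (2*v^5 - 18*sqrt(2)*v^4 + 3*v^4 - 54*sqrt(2)*v^3 + 72*v^3 + 216*sqrt(2)*v^2 + 630*v^2 - 1512*sqrt(2)*v - 1944*v + 2592 + 1944*sqrt(2))/(v^4 - 6*sqrt(2)*v^3 + 6*v^3 - 36*sqrt(2)*v^2 + 27*v^2 - 54*sqrt(2)*v + 108*v + 162)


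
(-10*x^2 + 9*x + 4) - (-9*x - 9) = -10*x^2 + 18*x + 13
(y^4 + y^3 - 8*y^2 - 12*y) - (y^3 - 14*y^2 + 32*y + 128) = y^4 + 6*y^2 - 44*y - 128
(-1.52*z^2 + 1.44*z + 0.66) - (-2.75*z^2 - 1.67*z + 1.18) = 1.23*z^2 + 3.11*z - 0.52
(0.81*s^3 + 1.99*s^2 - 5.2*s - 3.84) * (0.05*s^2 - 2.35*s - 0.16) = 0.0405*s^5 - 1.804*s^4 - 5.0661*s^3 + 11.7096*s^2 + 9.856*s + 0.6144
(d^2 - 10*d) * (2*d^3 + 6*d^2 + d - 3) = 2*d^5 - 14*d^4 - 59*d^3 - 13*d^2 + 30*d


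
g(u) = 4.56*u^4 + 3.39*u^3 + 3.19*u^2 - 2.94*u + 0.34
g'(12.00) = 33056.82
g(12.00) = 100838.50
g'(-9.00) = -12533.55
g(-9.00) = 27732.04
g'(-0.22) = -4.05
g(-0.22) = 1.12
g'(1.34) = 67.76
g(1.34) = 24.99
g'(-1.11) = -22.44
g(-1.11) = 9.82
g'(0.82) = 19.19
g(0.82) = 4.00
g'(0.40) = 2.41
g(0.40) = 0.01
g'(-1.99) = -119.10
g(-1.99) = 63.62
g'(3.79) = 1160.31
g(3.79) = 1160.42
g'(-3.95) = -993.59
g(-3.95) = 962.88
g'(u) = 18.24*u^3 + 10.17*u^2 + 6.38*u - 2.94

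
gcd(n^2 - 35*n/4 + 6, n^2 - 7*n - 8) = n - 8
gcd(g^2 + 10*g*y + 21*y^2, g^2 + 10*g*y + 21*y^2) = g^2 + 10*g*y + 21*y^2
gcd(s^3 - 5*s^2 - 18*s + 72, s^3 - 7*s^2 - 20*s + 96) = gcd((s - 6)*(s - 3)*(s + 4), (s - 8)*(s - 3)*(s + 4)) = s^2 + s - 12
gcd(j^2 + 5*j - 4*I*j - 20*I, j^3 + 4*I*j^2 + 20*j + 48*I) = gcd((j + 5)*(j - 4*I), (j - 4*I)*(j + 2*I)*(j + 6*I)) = j - 4*I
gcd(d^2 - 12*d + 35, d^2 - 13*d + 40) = d - 5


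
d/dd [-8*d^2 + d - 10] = 1 - 16*d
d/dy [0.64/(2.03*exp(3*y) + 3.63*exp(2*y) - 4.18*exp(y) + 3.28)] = (-3.8976*exp(2*y) - 4.6464*exp(y) + 2.6752)*exp(y)/(2.03*exp(3*y) + 3.63*exp(2*y) - 4.18*exp(y) + 3.28)^2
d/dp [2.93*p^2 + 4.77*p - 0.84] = 5.86*p + 4.77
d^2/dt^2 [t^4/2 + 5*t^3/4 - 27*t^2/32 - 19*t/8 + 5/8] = 6*t^2 + 15*t/2 - 27/16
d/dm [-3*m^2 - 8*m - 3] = -6*m - 8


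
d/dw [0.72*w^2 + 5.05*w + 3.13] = 1.44*w + 5.05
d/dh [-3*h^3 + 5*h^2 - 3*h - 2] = -9*h^2 + 10*h - 3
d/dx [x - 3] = 1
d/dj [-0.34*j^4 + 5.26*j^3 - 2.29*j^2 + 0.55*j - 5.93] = -1.36*j^3 + 15.78*j^2 - 4.58*j + 0.55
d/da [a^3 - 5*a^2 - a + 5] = 3*a^2 - 10*a - 1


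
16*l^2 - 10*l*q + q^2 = (-8*l + q)*(-2*l + q)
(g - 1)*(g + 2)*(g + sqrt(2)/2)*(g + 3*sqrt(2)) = g^4 + g^3 + 7*sqrt(2)*g^3/2 + g^2 + 7*sqrt(2)*g^2/2 - 7*sqrt(2)*g + 3*g - 6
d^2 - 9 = (d - 3)*(d + 3)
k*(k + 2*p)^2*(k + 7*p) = k^4 + 11*k^3*p + 32*k^2*p^2 + 28*k*p^3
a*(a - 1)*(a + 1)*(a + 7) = a^4 + 7*a^3 - a^2 - 7*a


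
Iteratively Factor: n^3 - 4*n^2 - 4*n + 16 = (n - 2)*(n^2 - 2*n - 8) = (n - 4)*(n - 2)*(n + 2)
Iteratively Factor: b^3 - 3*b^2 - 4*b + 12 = (b - 3)*(b^2 - 4) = (b - 3)*(b + 2)*(b - 2)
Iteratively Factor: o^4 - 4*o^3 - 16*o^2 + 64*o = (o - 4)*(o^3 - 16*o) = (o - 4)^2*(o^2 + 4*o) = o*(o - 4)^2*(o + 4)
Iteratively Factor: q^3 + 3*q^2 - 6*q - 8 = (q + 1)*(q^2 + 2*q - 8) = (q - 2)*(q + 1)*(q + 4)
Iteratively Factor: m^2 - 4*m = (m - 4)*(m)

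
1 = 1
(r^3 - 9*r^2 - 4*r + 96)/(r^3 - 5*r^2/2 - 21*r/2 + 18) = 2*(r - 8)/(2*r - 3)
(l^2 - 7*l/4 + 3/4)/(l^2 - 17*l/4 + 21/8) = 2*(l - 1)/(2*l - 7)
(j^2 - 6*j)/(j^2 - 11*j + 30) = j/(j - 5)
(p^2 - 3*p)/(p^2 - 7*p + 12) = p/(p - 4)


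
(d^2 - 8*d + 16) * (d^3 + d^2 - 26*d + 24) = d^5 - 7*d^4 - 18*d^3 + 248*d^2 - 608*d + 384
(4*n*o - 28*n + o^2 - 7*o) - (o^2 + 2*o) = 4*n*o - 28*n - 9*o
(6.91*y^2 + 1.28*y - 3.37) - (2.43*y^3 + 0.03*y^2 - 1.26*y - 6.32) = -2.43*y^3 + 6.88*y^2 + 2.54*y + 2.95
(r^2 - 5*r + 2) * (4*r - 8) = 4*r^3 - 28*r^2 + 48*r - 16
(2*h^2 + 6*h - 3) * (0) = 0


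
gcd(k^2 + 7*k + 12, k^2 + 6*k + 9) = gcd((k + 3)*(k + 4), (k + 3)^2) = k + 3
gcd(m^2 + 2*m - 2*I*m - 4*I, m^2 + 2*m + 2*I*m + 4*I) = m + 2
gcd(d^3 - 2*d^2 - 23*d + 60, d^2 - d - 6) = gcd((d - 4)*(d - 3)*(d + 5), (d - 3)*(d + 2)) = d - 3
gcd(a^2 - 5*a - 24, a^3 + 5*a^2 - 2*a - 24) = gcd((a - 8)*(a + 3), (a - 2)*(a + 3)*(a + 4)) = a + 3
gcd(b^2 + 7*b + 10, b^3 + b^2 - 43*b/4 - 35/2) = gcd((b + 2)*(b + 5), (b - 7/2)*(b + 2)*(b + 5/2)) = b + 2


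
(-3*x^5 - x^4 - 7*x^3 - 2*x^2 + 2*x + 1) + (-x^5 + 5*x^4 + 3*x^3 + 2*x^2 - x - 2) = -4*x^5 + 4*x^4 - 4*x^3 + x - 1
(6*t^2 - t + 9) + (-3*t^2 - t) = 3*t^2 - 2*t + 9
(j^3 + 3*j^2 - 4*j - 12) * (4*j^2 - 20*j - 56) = 4*j^5 - 8*j^4 - 132*j^3 - 136*j^2 + 464*j + 672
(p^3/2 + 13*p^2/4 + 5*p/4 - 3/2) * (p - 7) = p^4/2 - p^3/4 - 43*p^2/2 - 41*p/4 + 21/2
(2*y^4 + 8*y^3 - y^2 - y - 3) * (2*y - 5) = 4*y^5 + 6*y^4 - 42*y^3 + 3*y^2 - y + 15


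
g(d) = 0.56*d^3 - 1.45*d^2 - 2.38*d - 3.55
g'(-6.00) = 75.50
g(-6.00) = -162.43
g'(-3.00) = 21.44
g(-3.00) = -24.58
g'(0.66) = -3.56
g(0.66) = -5.59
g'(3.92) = 12.07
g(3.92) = -1.43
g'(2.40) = 0.34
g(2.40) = -9.87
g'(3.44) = 7.52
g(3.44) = -6.10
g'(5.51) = 32.65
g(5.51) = 32.99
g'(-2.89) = 20.03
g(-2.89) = -22.30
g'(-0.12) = -2.01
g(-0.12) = -3.29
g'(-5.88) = 72.76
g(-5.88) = -153.54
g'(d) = 1.68*d^2 - 2.9*d - 2.38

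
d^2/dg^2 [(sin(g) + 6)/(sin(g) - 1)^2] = (-29*sin(g) + cos(g)^2 - 41)/(sin(g) - 1)^3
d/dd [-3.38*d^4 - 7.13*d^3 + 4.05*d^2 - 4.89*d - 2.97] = -13.52*d^3 - 21.39*d^2 + 8.1*d - 4.89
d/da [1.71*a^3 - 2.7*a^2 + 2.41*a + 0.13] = 5.13*a^2 - 5.4*a + 2.41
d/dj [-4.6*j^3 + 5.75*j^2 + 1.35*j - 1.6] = -13.8*j^2 + 11.5*j + 1.35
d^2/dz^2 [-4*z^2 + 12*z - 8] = -8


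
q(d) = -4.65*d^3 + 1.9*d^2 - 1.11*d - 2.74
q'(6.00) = -480.51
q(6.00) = -945.40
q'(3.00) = -115.26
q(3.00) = -114.52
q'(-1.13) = -23.22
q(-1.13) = 7.65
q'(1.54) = -28.34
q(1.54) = -16.93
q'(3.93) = -201.63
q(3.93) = -260.00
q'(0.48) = -2.50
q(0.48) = -3.35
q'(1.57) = -29.53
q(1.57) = -17.79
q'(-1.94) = -60.98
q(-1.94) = 40.52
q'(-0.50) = -6.50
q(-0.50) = -1.13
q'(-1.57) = -41.46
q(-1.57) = 21.68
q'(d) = -13.95*d^2 + 3.8*d - 1.11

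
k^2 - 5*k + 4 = (k - 4)*(k - 1)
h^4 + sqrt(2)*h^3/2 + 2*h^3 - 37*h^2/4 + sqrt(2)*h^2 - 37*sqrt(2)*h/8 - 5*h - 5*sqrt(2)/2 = (h - 5/2)*(h + 1/2)*(h + 4)*(h + sqrt(2)/2)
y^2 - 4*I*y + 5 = (y - 5*I)*(y + I)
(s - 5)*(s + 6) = s^2 + s - 30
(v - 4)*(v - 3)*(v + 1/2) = v^3 - 13*v^2/2 + 17*v/2 + 6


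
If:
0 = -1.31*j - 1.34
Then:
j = -1.02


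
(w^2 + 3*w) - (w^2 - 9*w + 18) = 12*w - 18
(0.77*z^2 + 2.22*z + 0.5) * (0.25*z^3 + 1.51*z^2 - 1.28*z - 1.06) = 0.1925*z^5 + 1.7177*z^4 + 2.4916*z^3 - 2.9028*z^2 - 2.9932*z - 0.53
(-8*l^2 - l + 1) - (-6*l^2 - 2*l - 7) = -2*l^2 + l + 8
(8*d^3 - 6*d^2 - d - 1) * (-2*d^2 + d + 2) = -16*d^5 + 20*d^4 + 12*d^3 - 11*d^2 - 3*d - 2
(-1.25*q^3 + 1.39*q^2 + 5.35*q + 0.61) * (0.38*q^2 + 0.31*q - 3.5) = -0.475*q^5 + 0.1407*q^4 + 6.8389*q^3 - 2.9747*q^2 - 18.5359*q - 2.135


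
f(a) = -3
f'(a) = 0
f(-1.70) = -3.00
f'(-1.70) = 0.00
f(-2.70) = -3.00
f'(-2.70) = 0.00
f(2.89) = -3.00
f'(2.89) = 0.00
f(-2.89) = -3.00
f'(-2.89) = 0.00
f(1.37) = -3.00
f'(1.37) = 0.00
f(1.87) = -3.00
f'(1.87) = 0.00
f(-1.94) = -3.00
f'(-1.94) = 0.00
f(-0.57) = -3.00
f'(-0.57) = 0.00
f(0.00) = -3.00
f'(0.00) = 0.00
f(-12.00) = -3.00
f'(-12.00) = 0.00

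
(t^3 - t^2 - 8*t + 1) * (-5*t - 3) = -5*t^4 + 2*t^3 + 43*t^2 + 19*t - 3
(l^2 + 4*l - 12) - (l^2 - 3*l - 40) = 7*l + 28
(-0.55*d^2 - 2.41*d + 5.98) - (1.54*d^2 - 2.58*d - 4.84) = -2.09*d^2 + 0.17*d + 10.82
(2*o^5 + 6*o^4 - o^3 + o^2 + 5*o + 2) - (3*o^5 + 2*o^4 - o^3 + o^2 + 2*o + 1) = -o^5 + 4*o^4 + 3*o + 1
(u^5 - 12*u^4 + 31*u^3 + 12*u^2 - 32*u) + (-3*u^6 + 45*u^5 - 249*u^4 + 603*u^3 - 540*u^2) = -3*u^6 + 46*u^5 - 261*u^4 + 634*u^3 - 528*u^2 - 32*u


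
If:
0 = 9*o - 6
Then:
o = 2/3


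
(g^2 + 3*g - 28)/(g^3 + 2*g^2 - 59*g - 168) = (g - 4)/(g^2 - 5*g - 24)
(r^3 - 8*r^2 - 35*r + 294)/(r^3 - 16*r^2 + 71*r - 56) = (r^2 - r - 42)/(r^2 - 9*r + 8)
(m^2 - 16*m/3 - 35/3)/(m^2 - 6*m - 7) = (m + 5/3)/(m + 1)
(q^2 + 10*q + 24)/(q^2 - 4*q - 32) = (q + 6)/(q - 8)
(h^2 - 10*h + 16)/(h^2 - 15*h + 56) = (h - 2)/(h - 7)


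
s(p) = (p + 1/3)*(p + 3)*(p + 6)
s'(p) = (p + 1/3)*(p + 3) + (p + 1/3)*(p + 6) + (p + 3)*(p + 6) = 3*p^2 + 56*p/3 + 21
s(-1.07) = -7.01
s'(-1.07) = 4.46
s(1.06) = 39.94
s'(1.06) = 44.16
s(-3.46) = 3.65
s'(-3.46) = -7.67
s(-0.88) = -5.93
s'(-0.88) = 6.90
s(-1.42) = -7.86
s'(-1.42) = 0.54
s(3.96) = 297.62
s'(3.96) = 141.96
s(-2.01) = -6.62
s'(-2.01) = -4.40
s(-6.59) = -13.25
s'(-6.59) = 28.27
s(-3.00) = 0.00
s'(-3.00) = -8.00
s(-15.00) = -1584.00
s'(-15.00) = 416.00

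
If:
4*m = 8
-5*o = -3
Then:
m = 2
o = 3/5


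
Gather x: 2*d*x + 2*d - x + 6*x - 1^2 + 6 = 2*d + x*(2*d + 5) + 5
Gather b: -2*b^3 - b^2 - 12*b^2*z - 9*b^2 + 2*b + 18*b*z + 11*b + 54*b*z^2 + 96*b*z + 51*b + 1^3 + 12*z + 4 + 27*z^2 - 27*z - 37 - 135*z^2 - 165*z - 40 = -2*b^3 + b^2*(-12*z - 10) + b*(54*z^2 + 114*z + 64) - 108*z^2 - 180*z - 72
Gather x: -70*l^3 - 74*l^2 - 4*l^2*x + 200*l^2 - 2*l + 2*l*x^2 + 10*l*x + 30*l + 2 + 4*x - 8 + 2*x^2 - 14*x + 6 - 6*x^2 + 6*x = -70*l^3 + 126*l^2 + 28*l + x^2*(2*l - 4) + x*(-4*l^2 + 10*l - 4)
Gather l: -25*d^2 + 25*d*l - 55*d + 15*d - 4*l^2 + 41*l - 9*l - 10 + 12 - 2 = -25*d^2 - 40*d - 4*l^2 + l*(25*d + 32)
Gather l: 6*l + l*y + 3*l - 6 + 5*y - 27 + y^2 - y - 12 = l*(y + 9) + y^2 + 4*y - 45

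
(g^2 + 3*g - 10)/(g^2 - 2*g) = (g + 5)/g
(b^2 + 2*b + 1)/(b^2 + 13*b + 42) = (b^2 + 2*b + 1)/(b^2 + 13*b + 42)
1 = 1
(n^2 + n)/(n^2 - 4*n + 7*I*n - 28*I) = n*(n + 1)/(n^2 + n*(-4 + 7*I) - 28*I)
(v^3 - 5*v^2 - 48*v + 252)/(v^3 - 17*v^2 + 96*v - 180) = (v + 7)/(v - 5)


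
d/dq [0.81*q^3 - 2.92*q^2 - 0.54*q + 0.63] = 2.43*q^2 - 5.84*q - 0.54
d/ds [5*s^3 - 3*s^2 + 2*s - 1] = 15*s^2 - 6*s + 2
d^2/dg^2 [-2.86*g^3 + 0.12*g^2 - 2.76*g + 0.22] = 0.24 - 17.16*g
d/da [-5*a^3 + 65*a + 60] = 65 - 15*a^2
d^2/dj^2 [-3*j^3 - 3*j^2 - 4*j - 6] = -18*j - 6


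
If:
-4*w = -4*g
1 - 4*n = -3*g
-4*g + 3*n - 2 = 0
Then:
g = -5/7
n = -2/7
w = -5/7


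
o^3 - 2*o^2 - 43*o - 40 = (o - 8)*(o + 1)*(o + 5)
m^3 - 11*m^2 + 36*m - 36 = (m - 6)*(m - 3)*(m - 2)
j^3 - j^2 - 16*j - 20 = (j - 5)*(j + 2)^2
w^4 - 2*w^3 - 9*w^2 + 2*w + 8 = (w - 4)*(w - 1)*(w + 1)*(w + 2)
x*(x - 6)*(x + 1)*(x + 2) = x^4 - 3*x^3 - 16*x^2 - 12*x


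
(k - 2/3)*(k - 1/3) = k^2 - k + 2/9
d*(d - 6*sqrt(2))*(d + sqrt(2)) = d^3 - 5*sqrt(2)*d^2 - 12*d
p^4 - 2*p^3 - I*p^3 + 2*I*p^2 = p^2*(p - 2)*(p - I)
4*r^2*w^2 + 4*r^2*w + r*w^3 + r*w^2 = w*(4*r + w)*(r*w + r)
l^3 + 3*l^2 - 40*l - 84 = (l - 6)*(l + 2)*(l + 7)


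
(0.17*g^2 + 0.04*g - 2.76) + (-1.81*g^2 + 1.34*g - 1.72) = -1.64*g^2 + 1.38*g - 4.48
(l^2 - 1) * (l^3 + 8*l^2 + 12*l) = l^5 + 8*l^4 + 11*l^3 - 8*l^2 - 12*l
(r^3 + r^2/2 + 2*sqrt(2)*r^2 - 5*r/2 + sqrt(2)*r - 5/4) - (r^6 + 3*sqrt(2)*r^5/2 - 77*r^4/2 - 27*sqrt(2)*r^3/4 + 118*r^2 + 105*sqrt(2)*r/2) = -r^6 - 3*sqrt(2)*r^5/2 + 77*r^4/2 + r^3 + 27*sqrt(2)*r^3/4 - 235*r^2/2 + 2*sqrt(2)*r^2 - 103*sqrt(2)*r/2 - 5*r/2 - 5/4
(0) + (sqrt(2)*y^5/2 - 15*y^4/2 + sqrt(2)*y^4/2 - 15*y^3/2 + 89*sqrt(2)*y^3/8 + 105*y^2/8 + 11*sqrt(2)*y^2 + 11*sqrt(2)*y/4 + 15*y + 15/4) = sqrt(2)*y^5/2 - 15*y^4/2 + sqrt(2)*y^4/2 - 15*y^3/2 + 89*sqrt(2)*y^3/8 + 105*y^2/8 + 11*sqrt(2)*y^2 + 11*sqrt(2)*y/4 + 15*y + 15/4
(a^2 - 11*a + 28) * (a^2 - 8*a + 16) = a^4 - 19*a^3 + 132*a^2 - 400*a + 448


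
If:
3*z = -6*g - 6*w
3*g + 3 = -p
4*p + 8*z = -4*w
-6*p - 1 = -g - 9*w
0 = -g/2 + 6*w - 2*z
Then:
No Solution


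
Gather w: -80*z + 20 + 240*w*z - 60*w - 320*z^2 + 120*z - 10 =w*(240*z - 60) - 320*z^2 + 40*z + 10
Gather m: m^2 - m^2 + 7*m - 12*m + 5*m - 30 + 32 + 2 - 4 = 0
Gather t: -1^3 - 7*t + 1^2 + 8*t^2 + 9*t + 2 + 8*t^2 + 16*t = 16*t^2 + 18*t + 2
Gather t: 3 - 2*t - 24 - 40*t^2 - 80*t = -40*t^2 - 82*t - 21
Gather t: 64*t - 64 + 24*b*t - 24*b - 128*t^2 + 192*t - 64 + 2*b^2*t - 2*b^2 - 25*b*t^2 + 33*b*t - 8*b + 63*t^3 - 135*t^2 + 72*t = -2*b^2 - 32*b + 63*t^3 + t^2*(-25*b - 263) + t*(2*b^2 + 57*b + 328) - 128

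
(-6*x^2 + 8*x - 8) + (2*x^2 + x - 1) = -4*x^2 + 9*x - 9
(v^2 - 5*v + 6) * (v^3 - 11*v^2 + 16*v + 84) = v^5 - 16*v^4 + 77*v^3 - 62*v^2 - 324*v + 504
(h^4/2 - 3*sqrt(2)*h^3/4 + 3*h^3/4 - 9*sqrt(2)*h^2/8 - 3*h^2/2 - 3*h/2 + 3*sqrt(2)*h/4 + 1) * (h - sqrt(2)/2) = h^5/2 - sqrt(2)*h^4 + 3*h^4/4 - 3*sqrt(2)*h^3/2 - 3*h^3/4 - 3*h^2/8 + 3*sqrt(2)*h^2/2 + h/4 + 3*sqrt(2)*h/4 - sqrt(2)/2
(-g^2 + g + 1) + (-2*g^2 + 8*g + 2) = -3*g^2 + 9*g + 3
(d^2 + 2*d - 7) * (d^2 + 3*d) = d^4 + 5*d^3 - d^2 - 21*d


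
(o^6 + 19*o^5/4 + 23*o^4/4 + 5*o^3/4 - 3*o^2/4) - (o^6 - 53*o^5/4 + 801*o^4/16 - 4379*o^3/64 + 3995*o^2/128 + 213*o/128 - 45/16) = 18*o^5 - 709*o^4/16 + 4459*o^3/64 - 4091*o^2/128 - 213*o/128 + 45/16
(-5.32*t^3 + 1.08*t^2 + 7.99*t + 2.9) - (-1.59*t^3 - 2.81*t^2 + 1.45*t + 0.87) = -3.73*t^3 + 3.89*t^2 + 6.54*t + 2.03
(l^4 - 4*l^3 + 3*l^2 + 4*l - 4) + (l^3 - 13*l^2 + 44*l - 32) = l^4 - 3*l^3 - 10*l^2 + 48*l - 36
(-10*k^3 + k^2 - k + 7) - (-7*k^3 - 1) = -3*k^3 + k^2 - k + 8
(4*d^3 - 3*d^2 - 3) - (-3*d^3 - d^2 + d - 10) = 7*d^3 - 2*d^2 - d + 7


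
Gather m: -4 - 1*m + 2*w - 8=-m + 2*w - 12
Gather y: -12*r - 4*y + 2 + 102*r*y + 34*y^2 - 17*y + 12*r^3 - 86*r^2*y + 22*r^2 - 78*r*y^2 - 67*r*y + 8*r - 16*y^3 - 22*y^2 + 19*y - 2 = 12*r^3 + 22*r^2 - 4*r - 16*y^3 + y^2*(12 - 78*r) + y*(-86*r^2 + 35*r - 2)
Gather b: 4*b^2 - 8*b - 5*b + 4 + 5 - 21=4*b^2 - 13*b - 12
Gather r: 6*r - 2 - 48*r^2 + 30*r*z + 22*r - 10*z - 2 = -48*r^2 + r*(30*z + 28) - 10*z - 4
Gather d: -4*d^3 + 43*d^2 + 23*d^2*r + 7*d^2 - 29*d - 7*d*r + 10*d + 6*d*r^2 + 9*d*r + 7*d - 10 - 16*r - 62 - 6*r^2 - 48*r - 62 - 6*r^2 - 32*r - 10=-4*d^3 + d^2*(23*r + 50) + d*(6*r^2 + 2*r - 12) - 12*r^2 - 96*r - 144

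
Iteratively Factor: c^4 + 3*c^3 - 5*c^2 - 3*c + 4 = (c + 4)*(c^3 - c^2 - c + 1) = (c + 1)*(c + 4)*(c^2 - 2*c + 1) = (c - 1)*(c + 1)*(c + 4)*(c - 1)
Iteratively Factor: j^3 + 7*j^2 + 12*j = (j + 4)*(j^2 + 3*j) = j*(j + 4)*(j + 3)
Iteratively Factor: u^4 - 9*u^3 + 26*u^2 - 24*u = (u - 4)*(u^3 - 5*u^2 + 6*u) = u*(u - 4)*(u^2 - 5*u + 6) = u*(u - 4)*(u - 3)*(u - 2)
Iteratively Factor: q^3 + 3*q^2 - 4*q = (q + 4)*(q^2 - q) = (q - 1)*(q + 4)*(q)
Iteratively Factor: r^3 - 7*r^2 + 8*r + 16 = (r - 4)*(r^2 - 3*r - 4) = (r - 4)*(r + 1)*(r - 4)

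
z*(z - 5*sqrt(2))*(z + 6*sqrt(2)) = z^3 + sqrt(2)*z^2 - 60*z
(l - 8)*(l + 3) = l^2 - 5*l - 24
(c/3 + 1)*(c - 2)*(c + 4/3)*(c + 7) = c^4/3 + 28*c^3/9 + 35*c^2/9 - 122*c/9 - 56/3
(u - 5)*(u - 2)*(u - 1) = u^3 - 8*u^2 + 17*u - 10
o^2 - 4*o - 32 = (o - 8)*(o + 4)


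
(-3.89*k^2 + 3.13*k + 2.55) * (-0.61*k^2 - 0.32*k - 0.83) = 2.3729*k^4 - 0.6645*k^3 + 0.6716*k^2 - 3.4139*k - 2.1165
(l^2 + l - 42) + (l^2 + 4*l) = 2*l^2 + 5*l - 42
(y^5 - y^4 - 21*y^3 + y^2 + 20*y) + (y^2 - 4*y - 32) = y^5 - y^4 - 21*y^3 + 2*y^2 + 16*y - 32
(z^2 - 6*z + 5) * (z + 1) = z^3 - 5*z^2 - z + 5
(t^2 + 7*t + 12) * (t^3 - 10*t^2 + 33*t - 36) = t^5 - 3*t^4 - 25*t^3 + 75*t^2 + 144*t - 432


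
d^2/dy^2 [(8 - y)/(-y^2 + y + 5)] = 2*(3*(3 - y)*(-y^2 + y + 5) - (y - 8)*(2*y - 1)^2)/(-y^2 + y + 5)^3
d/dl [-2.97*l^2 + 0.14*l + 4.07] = 0.14 - 5.94*l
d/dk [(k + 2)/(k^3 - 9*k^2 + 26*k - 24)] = (k^3 - 9*k^2 + 26*k - (k + 2)*(3*k^2 - 18*k + 26) - 24)/(k^3 - 9*k^2 + 26*k - 24)^2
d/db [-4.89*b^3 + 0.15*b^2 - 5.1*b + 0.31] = -14.67*b^2 + 0.3*b - 5.1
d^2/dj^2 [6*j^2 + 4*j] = 12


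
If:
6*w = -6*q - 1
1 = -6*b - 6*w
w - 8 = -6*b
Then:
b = 49/30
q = 49/30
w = -9/5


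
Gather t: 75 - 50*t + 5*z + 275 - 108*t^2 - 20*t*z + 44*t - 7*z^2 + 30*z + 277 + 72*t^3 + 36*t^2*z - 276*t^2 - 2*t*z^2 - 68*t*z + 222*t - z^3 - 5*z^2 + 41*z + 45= 72*t^3 + t^2*(36*z - 384) + t*(-2*z^2 - 88*z + 216) - z^3 - 12*z^2 + 76*z + 672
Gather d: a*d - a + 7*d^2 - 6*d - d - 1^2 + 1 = -a + 7*d^2 + d*(a - 7)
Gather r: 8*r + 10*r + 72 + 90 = 18*r + 162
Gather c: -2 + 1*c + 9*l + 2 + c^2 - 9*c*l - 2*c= c^2 + c*(-9*l - 1) + 9*l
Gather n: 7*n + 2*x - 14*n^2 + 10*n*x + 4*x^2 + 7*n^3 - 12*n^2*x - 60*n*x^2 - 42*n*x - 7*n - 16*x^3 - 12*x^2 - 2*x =7*n^3 + n^2*(-12*x - 14) + n*(-60*x^2 - 32*x) - 16*x^3 - 8*x^2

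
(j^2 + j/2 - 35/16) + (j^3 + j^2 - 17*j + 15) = j^3 + 2*j^2 - 33*j/2 + 205/16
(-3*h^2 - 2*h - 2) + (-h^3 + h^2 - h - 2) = -h^3 - 2*h^2 - 3*h - 4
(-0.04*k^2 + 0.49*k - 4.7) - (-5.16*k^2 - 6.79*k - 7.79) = 5.12*k^2 + 7.28*k + 3.09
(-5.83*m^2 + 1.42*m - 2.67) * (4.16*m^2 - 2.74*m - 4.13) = -24.2528*m^4 + 21.8814*m^3 + 9.0799*m^2 + 1.4512*m + 11.0271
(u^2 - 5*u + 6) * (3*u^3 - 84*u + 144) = 3*u^5 - 15*u^4 - 66*u^3 + 564*u^2 - 1224*u + 864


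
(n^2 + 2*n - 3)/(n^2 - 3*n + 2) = (n + 3)/(n - 2)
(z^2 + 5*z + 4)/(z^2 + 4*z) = (z + 1)/z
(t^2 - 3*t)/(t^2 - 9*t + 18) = t/(t - 6)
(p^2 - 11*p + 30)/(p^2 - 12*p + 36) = (p - 5)/(p - 6)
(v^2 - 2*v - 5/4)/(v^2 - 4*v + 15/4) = (2*v + 1)/(2*v - 3)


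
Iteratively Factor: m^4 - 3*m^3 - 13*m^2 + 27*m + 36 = (m - 3)*(m^3 - 13*m - 12) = (m - 3)*(m + 3)*(m^2 - 3*m - 4) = (m - 3)*(m + 1)*(m + 3)*(m - 4)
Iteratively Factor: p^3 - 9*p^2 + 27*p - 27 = (p - 3)*(p^2 - 6*p + 9) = (p - 3)^2*(p - 3)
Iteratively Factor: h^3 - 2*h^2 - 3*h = (h)*(h^2 - 2*h - 3) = h*(h - 3)*(h + 1)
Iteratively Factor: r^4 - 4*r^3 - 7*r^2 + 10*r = (r - 5)*(r^3 + r^2 - 2*r) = (r - 5)*(r + 2)*(r^2 - r) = (r - 5)*(r - 1)*(r + 2)*(r)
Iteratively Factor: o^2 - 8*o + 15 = (o - 5)*(o - 3)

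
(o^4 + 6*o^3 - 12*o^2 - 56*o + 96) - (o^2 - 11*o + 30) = o^4 + 6*o^3 - 13*o^2 - 45*o + 66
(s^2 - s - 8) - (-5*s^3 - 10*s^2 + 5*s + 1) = 5*s^3 + 11*s^2 - 6*s - 9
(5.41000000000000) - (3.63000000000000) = 1.78000000000000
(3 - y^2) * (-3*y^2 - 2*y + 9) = 3*y^4 + 2*y^3 - 18*y^2 - 6*y + 27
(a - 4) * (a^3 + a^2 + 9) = a^4 - 3*a^3 - 4*a^2 + 9*a - 36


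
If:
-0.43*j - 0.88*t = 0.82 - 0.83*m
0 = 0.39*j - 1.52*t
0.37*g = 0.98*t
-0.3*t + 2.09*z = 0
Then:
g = 18.4522522522523*z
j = 27.1521367521368*z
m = 21.4531150241994*z + 0.987951807228916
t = 6.96666666666667*z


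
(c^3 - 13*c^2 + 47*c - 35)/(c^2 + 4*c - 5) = (c^2 - 12*c + 35)/(c + 5)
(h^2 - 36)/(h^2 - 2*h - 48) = (h - 6)/(h - 8)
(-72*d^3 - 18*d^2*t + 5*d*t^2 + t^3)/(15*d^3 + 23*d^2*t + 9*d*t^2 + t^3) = (-24*d^2 + 2*d*t + t^2)/(5*d^2 + 6*d*t + t^2)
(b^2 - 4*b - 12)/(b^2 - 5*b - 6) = (b + 2)/(b + 1)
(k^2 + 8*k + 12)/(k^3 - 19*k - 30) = (k + 6)/(k^2 - 2*k - 15)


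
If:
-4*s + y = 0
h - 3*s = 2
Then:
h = 3*y/4 + 2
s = y/4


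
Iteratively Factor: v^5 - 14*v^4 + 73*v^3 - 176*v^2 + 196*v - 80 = (v - 1)*(v^4 - 13*v^3 + 60*v^2 - 116*v + 80) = (v - 2)*(v - 1)*(v^3 - 11*v^2 + 38*v - 40) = (v - 4)*(v - 2)*(v - 1)*(v^2 - 7*v + 10) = (v - 5)*(v - 4)*(v - 2)*(v - 1)*(v - 2)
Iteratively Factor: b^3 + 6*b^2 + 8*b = (b + 2)*(b^2 + 4*b) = b*(b + 2)*(b + 4)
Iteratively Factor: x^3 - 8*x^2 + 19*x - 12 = (x - 4)*(x^2 - 4*x + 3) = (x - 4)*(x - 3)*(x - 1)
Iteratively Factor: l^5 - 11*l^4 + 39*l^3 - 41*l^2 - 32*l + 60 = (l - 3)*(l^4 - 8*l^3 + 15*l^2 + 4*l - 20) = (l - 3)*(l - 2)*(l^3 - 6*l^2 + 3*l + 10) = (l - 3)*(l - 2)^2*(l^2 - 4*l - 5) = (l - 3)*(l - 2)^2*(l + 1)*(l - 5)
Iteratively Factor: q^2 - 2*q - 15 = (q - 5)*(q + 3)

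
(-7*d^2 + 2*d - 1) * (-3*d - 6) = 21*d^3 + 36*d^2 - 9*d + 6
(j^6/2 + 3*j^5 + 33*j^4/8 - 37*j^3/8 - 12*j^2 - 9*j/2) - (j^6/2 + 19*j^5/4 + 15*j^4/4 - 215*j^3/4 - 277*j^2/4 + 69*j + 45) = -7*j^5/4 + 3*j^4/8 + 393*j^3/8 + 229*j^2/4 - 147*j/2 - 45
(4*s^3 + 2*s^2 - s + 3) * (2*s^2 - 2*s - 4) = 8*s^5 - 4*s^4 - 22*s^3 - 2*s - 12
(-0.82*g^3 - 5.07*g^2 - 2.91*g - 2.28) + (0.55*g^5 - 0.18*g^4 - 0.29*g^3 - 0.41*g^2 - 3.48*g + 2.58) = 0.55*g^5 - 0.18*g^4 - 1.11*g^3 - 5.48*g^2 - 6.39*g + 0.3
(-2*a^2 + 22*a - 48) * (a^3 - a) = -2*a^5 + 22*a^4 - 46*a^3 - 22*a^2 + 48*a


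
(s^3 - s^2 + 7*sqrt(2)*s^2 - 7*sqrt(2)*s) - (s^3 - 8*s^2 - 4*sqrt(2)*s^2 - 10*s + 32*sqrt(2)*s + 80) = 7*s^2 + 11*sqrt(2)*s^2 - 39*sqrt(2)*s + 10*s - 80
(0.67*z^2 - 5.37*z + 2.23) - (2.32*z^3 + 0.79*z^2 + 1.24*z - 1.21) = -2.32*z^3 - 0.12*z^2 - 6.61*z + 3.44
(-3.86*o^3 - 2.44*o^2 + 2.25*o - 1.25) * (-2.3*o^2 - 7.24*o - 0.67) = 8.878*o^5 + 33.5584*o^4 + 15.0768*o^3 - 11.7802*o^2 + 7.5425*o + 0.8375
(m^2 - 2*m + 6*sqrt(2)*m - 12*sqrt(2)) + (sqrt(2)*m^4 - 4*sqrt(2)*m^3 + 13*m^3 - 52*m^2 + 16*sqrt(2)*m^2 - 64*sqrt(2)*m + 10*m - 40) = sqrt(2)*m^4 - 4*sqrt(2)*m^3 + 13*m^3 - 51*m^2 + 16*sqrt(2)*m^2 - 58*sqrt(2)*m + 8*m - 40 - 12*sqrt(2)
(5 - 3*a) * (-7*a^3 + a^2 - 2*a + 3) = 21*a^4 - 38*a^3 + 11*a^2 - 19*a + 15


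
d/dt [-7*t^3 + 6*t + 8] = 6 - 21*t^2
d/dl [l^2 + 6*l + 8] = 2*l + 6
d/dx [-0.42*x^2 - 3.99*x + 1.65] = -0.84*x - 3.99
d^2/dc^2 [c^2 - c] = 2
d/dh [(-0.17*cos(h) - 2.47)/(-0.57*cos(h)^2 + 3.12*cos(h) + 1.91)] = (0.0969*cos(h)^2 + 2.8158*cos(h) - 7.3817)*sin(h)/(0.3249*cos(h)^4 - 3.5568*cos(h)^3 + 7.557*cos(h)^2 + 11.9184*cos(h) + 3.6481)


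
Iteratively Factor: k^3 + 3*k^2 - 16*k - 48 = (k - 4)*(k^2 + 7*k + 12) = (k - 4)*(k + 4)*(k + 3)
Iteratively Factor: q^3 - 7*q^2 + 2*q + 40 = (q + 2)*(q^2 - 9*q + 20) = (q - 5)*(q + 2)*(q - 4)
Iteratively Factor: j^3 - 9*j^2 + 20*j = (j - 5)*(j^2 - 4*j) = (j - 5)*(j - 4)*(j)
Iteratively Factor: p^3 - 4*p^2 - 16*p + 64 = (p - 4)*(p^2 - 16) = (p - 4)*(p + 4)*(p - 4)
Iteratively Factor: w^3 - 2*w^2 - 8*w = (w + 2)*(w^2 - 4*w) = w*(w + 2)*(w - 4)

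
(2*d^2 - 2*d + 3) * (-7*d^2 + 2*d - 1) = -14*d^4 + 18*d^3 - 27*d^2 + 8*d - 3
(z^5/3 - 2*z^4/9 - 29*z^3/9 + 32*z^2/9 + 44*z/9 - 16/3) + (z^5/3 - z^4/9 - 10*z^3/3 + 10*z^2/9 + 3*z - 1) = 2*z^5/3 - z^4/3 - 59*z^3/9 + 14*z^2/3 + 71*z/9 - 19/3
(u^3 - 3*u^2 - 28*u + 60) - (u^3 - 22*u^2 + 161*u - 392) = 19*u^2 - 189*u + 452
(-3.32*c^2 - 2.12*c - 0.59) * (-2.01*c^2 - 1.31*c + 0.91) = 6.6732*c^4 + 8.6104*c^3 + 0.9419*c^2 - 1.1563*c - 0.5369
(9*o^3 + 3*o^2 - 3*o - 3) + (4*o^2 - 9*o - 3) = 9*o^3 + 7*o^2 - 12*o - 6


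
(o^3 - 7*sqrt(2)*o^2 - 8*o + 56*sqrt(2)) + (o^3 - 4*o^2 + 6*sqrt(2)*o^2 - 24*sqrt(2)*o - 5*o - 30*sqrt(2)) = 2*o^3 - 4*o^2 - sqrt(2)*o^2 - 24*sqrt(2)*o - 13*o + 26*sqrt(2)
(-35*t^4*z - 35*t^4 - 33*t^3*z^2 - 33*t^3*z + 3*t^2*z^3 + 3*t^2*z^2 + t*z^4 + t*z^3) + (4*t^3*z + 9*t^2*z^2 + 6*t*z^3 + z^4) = -35*t^4*z - 35*t^4 - 33*t^3*z^2 - 29*t^3*z + 3*t^2*z^3 + 12*t^2*z^2 + t*z^4 + 7*t*z^3 + z^4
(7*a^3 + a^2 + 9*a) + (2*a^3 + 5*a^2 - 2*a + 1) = 9*a^3 + 6*a^2 + 7*a + 1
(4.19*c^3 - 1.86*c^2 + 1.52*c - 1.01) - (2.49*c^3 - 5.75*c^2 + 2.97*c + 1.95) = 1.7*c^3 + 3.89*c^2 - 1.45*c - 2.96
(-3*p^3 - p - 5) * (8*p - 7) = -24*p^4 + 21*p^3 - 8*p^2 - 33*p + 35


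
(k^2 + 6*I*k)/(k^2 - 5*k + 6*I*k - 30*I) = k/(k - 5)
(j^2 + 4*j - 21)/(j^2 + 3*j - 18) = (j + 7)/(j + 6)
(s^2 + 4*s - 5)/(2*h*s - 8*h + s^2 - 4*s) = (s^2 + 4*s - 5)/(2*h*s - 8*h + s^2 - 4*s)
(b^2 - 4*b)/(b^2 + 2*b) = (b - 4)/(b + 2)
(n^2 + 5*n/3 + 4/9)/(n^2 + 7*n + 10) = (9*n^2 + 15*n + 4)/(9*(n^2 + 7*n + 10))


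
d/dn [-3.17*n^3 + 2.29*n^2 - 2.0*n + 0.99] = -9.51*n^2 + 4.58*n - 2.0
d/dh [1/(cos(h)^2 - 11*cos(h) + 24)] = (2*cos(h) - 11)*sin(h)/(cos(h)^2 - 11*cos(h) + 24)^2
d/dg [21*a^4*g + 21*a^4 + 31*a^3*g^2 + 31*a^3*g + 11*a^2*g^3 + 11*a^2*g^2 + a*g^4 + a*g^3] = a*(21*a^3 + 62*a^2*g + 31*a^2 + 33*a*g^2 + 22*a*g + 4*g^3 + 3*g^2)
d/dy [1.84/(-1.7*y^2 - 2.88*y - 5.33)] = (6.256*y + 5.2992)/(1.7*y^2 + 2.88*y + 5.33)^2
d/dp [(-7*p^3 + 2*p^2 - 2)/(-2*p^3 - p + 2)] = (p*(21*p - 4)*(2*p^3 + p - 2) - (6*p^2 + 1)*(7*p^3 - 2*p^2 + 2))/(2*p^3 + p - 2)^2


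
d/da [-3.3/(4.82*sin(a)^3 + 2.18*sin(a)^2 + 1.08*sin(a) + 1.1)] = (47.718*sin(a)^2 + 14.388*sin(a) + 3.564)*cos(a)/(4.82*sin(a)^3 + 2.18*sin(a)^2 + 1.08*sin(a) + 1.1)^2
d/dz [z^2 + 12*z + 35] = 2*z + 12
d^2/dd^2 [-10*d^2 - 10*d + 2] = -20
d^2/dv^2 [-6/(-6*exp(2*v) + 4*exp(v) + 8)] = 6*((1 - 6*exp(v))*(-3*exp(2*v) + 2*exp(v) + 4) - 4*(3*exp(v) - 1)^2*exp(v))*exp(v)/(-3*exp(2*v) + 2*exp(v) + 4)^3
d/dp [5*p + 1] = 5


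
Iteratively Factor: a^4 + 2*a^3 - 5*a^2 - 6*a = (a)*(a^3 + 2*a^2 - 5*a - 6) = a*(a - 2)*(a^2 + 4*a + 3) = a*(a - 2)*(a + 3)*(a + 1)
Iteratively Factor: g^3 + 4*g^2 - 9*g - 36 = (g + 3)*(g^2 + g - 12) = (g + 3)*(g + 4)*(g - 3)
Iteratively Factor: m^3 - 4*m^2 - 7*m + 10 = (m - 1)*(m^2 - 3*m - 10) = (m - 5)*(m - 1)*(m + 2)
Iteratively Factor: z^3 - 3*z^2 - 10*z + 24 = (z - 4)*(z^2 + z - 6) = (z - 4)*(z + 3)*(z - 2)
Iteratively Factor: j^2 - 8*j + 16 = (j - 4)*(j - 4)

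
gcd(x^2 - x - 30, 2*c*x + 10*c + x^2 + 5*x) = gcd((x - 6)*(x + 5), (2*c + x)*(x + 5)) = x + 5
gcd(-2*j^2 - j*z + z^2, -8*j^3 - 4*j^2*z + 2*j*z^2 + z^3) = -2*j + z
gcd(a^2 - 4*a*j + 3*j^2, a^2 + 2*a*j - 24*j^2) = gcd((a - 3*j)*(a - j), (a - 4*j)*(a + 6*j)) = 1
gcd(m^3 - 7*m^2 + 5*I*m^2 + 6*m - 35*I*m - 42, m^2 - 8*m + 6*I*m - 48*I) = m + 6*I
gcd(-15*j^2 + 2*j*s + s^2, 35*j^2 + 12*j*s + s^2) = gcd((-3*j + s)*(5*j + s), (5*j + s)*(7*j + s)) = 5*j + s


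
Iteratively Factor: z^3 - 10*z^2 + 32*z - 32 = (z - 4)*(z^2 - 6*z + 8) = (z - 4)*(z - 2)*(z - 4)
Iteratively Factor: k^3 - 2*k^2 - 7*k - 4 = (k + 1)*(k^2 - 3*k - 4) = (k - 4)*(k + 1)*(k + 1)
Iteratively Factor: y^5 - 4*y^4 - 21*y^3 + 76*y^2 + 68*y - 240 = (y + 4)*(y^4 - 8*y^3 + 11*y^2 + 32*y - 60) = (y + 2)*(y + 4)*(y^3 - 10*y^2 + 31*y - 30) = (y - 3)*(y + 2)*(y + 4)*(y^2 - 7*y + 10) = (y - 3)*(y - 2)*(y + 2)*(y + 4)*(y - 5)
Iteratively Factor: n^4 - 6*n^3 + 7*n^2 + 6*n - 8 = (n + 1)*(n^3 - 7*n^2 + 14*n - 8) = (n - 1)*(n + 1)*(n^2 - 6*n + 8) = (n - 2)*(n - 1)*(n + 1)*(n - 4)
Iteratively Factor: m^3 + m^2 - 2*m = (m)*(m^2 + m - 2) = m*(m - 1)*(m + 2)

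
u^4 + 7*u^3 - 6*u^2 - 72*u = u*(u - 3)*(u + 4)*(u + 6)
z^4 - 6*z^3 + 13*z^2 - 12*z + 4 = (z - 2)^2*(z - 1)^2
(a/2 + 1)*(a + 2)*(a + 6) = a^3/2 + 5*a^2 + 14*a + 12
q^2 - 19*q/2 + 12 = (q - 8)*(q - 3/2)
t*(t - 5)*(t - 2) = t^3 - 7*t^2 + 10*t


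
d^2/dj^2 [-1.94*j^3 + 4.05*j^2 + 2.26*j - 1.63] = 8.1 - 11.64*j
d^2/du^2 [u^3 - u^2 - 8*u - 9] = 6*u - 2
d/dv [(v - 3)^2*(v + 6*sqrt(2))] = 3*(v - 3)*(v - 1 + 4*sqrt(2))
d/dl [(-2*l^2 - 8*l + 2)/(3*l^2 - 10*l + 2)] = 4*(11*l^2 - 5*l + 1)/(9*l^4 - 60*l^3 + 112*l^2 - 40*l + 4)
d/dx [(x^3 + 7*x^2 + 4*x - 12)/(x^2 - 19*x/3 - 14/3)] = 3*(3*x^4 - 38*x^3 - 187*x^2 - 124*x - 284)/(9*x^4 - 114*x^3 + 277*x^2 + 532*x + 196)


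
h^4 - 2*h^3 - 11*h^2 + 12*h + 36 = (h - 3)^2*(h + 2)^2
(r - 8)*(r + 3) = r^2 - 5*r - 24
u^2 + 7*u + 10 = (u + 2)*(u + 5)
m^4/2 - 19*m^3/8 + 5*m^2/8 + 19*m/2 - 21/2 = (m/2 + 1)*(m - 3)*(m - 2)*(m - 7/4)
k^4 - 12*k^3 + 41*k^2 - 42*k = k*(k - 7)*(k - 3)*(k - 2)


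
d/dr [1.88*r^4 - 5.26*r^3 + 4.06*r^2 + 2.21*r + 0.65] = 7.52*r^3 - 15.78*r^2 + 8.12*r + 2.21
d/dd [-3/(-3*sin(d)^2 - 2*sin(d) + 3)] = -6*(3*sin(d) + 1)*cos(d)/(2*sin(d) - 3*cos(d)^2)^2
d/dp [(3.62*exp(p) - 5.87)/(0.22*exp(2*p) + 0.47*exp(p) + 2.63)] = (-0.7964*exp(2*p) + 2.5828*exp(p) + 12.2795)*exp(p)/(0.0484*exp(4*p) + 0.2068*exp(3*p) + 1.3781*exp(2*p) + 2.4722*exp(p) + 6.9169)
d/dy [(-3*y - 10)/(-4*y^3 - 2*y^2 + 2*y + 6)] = (6*y^3 + 3*y^2 - 3*y - (3*y + 10)*(6*y^2 + 2*y - 1) - 9)/(2*(2*y^3 + y^2 - y - 3)^2)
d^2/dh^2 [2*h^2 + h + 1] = 4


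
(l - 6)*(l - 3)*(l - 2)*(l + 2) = l^4 - 9*l^3 + 14*l^2 + 36*l - 72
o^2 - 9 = (o - 3)*(o + 3)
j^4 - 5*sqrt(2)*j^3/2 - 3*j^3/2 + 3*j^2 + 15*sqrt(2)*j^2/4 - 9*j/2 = j*(j - 3/2)*(j - 3*sqrt(2)/2)*(j - sqrt(2))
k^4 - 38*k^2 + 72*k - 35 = (k - 5)*(k - 1)^2*(k + 7)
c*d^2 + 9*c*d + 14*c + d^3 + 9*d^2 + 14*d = (c + d)*(d + 2)*(d + 7)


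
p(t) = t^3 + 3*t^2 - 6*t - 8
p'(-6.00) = 66.00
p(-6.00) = -80.00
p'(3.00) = 39.00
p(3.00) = 28.00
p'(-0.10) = -6.57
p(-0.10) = -7.37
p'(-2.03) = -5.82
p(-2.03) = 8.18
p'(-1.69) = -7.57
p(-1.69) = 5.88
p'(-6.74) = 89.84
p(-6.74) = -137.46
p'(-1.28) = -8.76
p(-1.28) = 2.50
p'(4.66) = 87.11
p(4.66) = 130.38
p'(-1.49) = -8.28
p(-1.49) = 4.29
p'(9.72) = 335.76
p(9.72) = 1135.45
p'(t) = 3*t^2 + 6*t - 6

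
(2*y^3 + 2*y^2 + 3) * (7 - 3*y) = -6*y^4 + 8*y^3 + 14*y^2 - 9*y + 21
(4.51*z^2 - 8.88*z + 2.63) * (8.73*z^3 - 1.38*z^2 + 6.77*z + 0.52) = 39.3723*z^5 - 83.7462*z^4 + 65.747*z^3 - 61.4018*z^2 + 13.1875*z + 1.3676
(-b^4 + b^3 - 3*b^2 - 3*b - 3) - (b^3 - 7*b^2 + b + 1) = -b^4 + 4*b^2 - 4*b - 4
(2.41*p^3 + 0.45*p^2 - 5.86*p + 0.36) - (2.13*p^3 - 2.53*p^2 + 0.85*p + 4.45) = 0.28*p^3 + 2.98*p^2 - 6.71*p - 4.09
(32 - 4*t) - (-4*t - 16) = 48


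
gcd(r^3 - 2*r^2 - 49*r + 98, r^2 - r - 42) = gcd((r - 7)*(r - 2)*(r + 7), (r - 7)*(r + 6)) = r - 7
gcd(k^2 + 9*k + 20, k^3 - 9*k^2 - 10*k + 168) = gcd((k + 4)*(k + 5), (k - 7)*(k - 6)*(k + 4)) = k + 4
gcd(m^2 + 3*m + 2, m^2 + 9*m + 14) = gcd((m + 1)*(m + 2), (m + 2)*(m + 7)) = m + 2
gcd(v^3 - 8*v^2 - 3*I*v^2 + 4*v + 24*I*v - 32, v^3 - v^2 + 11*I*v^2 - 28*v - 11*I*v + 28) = 1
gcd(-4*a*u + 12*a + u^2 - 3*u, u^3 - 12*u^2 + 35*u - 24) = u - 3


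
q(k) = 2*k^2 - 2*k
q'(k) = 4*k - 2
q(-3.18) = 26.58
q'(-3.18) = -14.72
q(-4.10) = 41.82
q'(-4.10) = -18.40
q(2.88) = 10.83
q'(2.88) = 9.52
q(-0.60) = 1.92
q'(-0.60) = -4.40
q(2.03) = 4.18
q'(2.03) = 6.12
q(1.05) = 0.10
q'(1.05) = 2.20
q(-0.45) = 1.30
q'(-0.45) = -3.80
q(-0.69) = 2.33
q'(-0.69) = -4.76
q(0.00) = 0.00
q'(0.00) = -2.00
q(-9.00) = 180.00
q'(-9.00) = -38.00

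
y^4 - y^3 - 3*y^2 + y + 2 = (y - 2)*(y - 1)*(y + 1)^2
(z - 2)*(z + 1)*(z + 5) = z^3 + 4*z^2 - 7*z - 10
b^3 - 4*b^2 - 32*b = b*(b - 8)*(b + 4)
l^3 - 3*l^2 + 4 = (l - 2)^2*(l + 1)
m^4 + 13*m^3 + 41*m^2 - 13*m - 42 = (m - 1)*(m + 1)*(m + 6)*(m + 7)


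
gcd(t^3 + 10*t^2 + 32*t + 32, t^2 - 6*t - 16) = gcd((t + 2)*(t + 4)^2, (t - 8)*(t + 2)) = t + 2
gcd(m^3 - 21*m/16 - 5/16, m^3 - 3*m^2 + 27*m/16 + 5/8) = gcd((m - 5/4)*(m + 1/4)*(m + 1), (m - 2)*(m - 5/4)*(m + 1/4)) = m^2 - m - 5/16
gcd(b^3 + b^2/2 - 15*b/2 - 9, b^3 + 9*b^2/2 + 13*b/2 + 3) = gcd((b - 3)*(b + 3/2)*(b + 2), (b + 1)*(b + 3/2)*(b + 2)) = b^2 + 7*b/2 + 3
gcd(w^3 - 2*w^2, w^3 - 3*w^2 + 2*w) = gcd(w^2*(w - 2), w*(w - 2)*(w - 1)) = w^2 - 2*w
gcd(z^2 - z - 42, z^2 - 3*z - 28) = z - 7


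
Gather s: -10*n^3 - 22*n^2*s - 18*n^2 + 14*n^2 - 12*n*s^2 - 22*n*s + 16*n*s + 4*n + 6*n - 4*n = -10*n^3 - 4*n^2 - 12*n*s^2 + 6*n + s*(-22*n^2 - 6*n)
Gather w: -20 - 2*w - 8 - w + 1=-3*w - 27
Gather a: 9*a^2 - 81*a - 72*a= 9*a^2 - 153*a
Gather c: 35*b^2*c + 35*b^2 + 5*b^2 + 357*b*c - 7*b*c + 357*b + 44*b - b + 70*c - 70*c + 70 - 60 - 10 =40*b^2 + 400*b + c*(35*b^2 + 350*b)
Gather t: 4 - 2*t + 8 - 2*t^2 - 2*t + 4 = -2*t^2 - 4*t + 16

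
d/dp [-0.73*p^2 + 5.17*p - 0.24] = 5.17 - 1.46*p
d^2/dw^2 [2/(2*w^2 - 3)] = 24*(2*w^2 + 1)/(2*w^2 - 3)^3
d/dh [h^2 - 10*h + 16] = 2*h - 10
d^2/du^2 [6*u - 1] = 0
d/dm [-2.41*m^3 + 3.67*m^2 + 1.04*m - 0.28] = -7.23*m^2 + 7.34*m + 1.04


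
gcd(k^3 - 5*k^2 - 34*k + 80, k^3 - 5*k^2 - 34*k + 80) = k^3 - 5*k^2 - 34*k + 80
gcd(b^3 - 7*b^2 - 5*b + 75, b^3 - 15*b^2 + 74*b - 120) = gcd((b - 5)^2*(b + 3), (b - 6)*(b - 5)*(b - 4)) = b - 5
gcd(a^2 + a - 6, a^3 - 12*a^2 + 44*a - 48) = a - 2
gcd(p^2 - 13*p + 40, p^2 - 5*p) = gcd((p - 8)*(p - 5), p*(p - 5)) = p - 5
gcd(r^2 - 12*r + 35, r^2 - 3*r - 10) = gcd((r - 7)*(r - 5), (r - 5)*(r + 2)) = r - 5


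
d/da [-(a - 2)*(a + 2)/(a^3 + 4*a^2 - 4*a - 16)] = 1/(a^2 + 8*a + 16)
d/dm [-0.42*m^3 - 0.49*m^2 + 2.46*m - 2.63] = -1.26*m^2 - 0.98*m + 2.46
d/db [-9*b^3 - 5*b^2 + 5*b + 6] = -27*b^2 - 10*b + 5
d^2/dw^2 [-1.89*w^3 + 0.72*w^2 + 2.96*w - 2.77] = 1.44 - 11.34*w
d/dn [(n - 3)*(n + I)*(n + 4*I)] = 3*n^2 + n*(-6 + 10*I) - 4 - 15*I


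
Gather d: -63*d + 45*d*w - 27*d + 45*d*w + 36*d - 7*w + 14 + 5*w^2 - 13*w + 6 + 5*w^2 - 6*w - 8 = d*(90*w - 54) + 10*w^2 - 26*w + 12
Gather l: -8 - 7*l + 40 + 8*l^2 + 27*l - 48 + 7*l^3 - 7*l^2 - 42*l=7*l^3 + l^2 - 22*l - 16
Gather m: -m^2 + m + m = -m^2 + 2*m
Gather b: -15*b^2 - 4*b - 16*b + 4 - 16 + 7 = -15*b^2 - 20*b - 5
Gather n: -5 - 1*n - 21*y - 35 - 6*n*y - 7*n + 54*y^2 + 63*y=n*(-6*y - 8) + 54*y^2 + 42*y - 40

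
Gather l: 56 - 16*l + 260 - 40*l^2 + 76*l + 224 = -40*l^2 + 60*l + 540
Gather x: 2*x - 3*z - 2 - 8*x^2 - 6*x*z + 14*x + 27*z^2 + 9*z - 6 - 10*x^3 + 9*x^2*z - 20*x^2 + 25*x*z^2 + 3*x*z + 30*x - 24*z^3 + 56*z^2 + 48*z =-10*x^3 + x^2*(9*z - 28) + x*(25*z^2 - 3*z + 46) - 24*z^3 + 83*z^2 + 54*z - 8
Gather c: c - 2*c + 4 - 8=-c - 4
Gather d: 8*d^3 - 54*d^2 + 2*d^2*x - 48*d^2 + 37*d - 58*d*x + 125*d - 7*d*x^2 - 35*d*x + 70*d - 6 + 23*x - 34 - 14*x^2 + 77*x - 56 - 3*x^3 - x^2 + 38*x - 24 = 8*d^3 + d^2*(2*x - 102) + d*(-7*x^2 - 93*x + 232) - 3*x^3 - 15*x^2 + 138*x - 120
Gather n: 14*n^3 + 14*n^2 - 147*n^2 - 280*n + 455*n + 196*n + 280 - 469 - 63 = 14*n^3 - 133*n^2 + 371*n - 252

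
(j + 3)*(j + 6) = j^2 + 9*j + 18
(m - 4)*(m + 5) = m^2 + m - 20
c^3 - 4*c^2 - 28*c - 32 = (c - 8)*(c + 2)^2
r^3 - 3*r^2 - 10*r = r*(r - 5)*(r + 2)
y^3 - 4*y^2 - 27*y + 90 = (y - 6)*(y - 3)*(y + 5)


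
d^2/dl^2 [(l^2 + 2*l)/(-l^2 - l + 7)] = 2*(-l^3 - 21*l^2 - 42*l - 63)/(l^6 + 3*l^5 - 18*l^4 - 41*l^3 + 126*l^2 + 147*l - 343)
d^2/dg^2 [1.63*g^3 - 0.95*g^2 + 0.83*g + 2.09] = 9.78*g - 1.9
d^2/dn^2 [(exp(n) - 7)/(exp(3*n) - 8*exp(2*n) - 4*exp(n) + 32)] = (4*exp(6*n) - 87*exp(5*n) + 696*exp(4*n) - 2184*exp(3*n) + 2880*exp(2*n) - 7152*exp(n) + 128)*exp(n)/(exp(9*n) - 24*exp(8*n) + 180*exp(7*n) - 224*exp(6*n) - 2256*exp(5*n) + 4992*exp(4*n) + 9152*exp(3*n) - 23040*exp(2*n) - 12288*exp(n) + 32768)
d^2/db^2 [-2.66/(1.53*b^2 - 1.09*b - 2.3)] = (-12.453588*b^2 + 8.872164*b + 2.66*(3.06*b - 1.09)*(6.12*b - 2.18) + 18.72108)/(-1.53*b^2 + 1.09*b + 2.3)^3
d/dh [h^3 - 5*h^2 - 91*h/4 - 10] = 3*h^2 - 10*h - 91/4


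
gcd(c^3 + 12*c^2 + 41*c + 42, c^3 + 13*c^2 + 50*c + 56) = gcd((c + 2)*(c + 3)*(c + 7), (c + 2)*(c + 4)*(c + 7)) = c^2 + 9*c + 14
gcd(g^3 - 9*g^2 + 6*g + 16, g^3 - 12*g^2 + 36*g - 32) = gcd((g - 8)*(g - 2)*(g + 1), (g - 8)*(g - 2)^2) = g^2 - 10*g + 16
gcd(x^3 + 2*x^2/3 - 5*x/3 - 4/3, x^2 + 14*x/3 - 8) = x - 4/3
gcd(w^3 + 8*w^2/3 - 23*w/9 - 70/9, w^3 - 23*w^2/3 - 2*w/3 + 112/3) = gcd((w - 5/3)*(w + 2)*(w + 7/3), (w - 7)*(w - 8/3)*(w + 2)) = w + 2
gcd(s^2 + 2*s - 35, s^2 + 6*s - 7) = s + 7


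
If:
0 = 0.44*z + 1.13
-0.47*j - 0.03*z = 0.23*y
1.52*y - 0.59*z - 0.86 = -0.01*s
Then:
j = 0.163926499032882 - 0.48936170212766*y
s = -152.0*y - 65.5227272727273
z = -2.57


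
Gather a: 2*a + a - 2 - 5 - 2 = 3*a - 9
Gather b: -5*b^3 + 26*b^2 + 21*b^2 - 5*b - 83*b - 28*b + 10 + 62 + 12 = -5*b^3 + 47*b^2 - 116*b + 84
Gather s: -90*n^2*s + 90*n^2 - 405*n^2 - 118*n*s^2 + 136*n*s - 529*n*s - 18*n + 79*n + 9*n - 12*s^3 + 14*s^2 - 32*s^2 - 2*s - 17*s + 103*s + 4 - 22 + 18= -315*n^2 + 70*n - 12*s^3 + s^2*(-118*n - 18) + s*(-90*n^2 - 393*n + 84)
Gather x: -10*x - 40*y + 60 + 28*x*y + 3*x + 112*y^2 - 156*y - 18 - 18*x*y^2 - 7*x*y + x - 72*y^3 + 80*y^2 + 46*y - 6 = x*(-18*y^2 + 21*y - 6) - 72*y^3 + 192*y^2 - 150*y + 36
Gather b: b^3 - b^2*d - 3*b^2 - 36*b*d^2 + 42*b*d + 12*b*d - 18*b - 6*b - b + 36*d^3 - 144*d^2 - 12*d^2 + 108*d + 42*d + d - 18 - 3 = b^3 + b^2*(-d - 3) + b*(-36*d^2 + 54*d - 25) + 36*d^3 - 156*d^2 + 151*d - 21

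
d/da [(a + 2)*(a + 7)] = 2*a + 9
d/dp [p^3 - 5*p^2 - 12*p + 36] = 3*p^2 - 10*p - 12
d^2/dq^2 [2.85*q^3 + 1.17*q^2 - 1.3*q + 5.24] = 17.1*q + 2.34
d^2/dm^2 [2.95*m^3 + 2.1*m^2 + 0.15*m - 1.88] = 17.7*m + 4.2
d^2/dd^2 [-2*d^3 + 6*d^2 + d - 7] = 12 - 12*d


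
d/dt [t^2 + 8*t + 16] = 2*t + 8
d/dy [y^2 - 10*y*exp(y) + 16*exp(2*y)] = -10*y*exp(y) + 2*y + 32*exp(2*y) - 10*exp(y)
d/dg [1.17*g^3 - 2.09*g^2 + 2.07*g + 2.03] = 3.51*g^2 - 4.18*g + 2.07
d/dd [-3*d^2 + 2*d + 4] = 2 - 6*d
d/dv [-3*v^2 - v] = -6*v - 1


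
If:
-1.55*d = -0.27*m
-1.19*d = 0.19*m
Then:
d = 0.00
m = 0.00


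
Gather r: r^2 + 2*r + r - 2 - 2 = r^2 + 3*r - 4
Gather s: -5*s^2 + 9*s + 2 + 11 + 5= -5*s^2 + 9*s + 18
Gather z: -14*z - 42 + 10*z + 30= -4*z - 12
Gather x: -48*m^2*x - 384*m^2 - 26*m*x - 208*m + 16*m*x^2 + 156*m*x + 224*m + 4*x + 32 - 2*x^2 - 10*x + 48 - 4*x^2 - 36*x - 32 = -384*m^2 + 16*m + x^2*(16*m - 6) + x*(-48*m^2 + 130*m - 42) + 48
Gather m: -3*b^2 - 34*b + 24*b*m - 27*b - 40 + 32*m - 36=-3*b^2 - 61*b + m*(24*b + 32) - 76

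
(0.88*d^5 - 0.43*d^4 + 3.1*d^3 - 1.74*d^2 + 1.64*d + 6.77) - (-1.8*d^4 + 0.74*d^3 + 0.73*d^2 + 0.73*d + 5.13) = 0.88*d^5 + 1.37*d^4 + 2.36*d^3 - 2.47*d^2 + 0.91*d + 1.64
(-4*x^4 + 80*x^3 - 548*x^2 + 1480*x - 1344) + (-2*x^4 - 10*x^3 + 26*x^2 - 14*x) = -6*x^4 + 70*x^3 - 522*x^2 + 1466*x - 1344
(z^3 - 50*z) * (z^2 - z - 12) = z^5 - z^4 - 62*z^3 + 50*z^2 + 600*z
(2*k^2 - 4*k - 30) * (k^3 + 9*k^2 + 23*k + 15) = 2*k^5 + 14*k^4 - 20*k^3 - 332*k^2 - 750*k - 450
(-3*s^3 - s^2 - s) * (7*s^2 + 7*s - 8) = -21*s^5 - 28*s^4 + 10*s^3 + s^2 + 8*s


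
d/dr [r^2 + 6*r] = 2*r + 6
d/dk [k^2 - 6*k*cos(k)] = 6*k*sin(k) + 2*k - 6*cos(k)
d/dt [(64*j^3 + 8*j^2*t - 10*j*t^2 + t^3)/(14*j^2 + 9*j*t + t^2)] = (-116*j^2 + 14*j*t + t^2)/(49*j^2 + 14*j*t + t^2)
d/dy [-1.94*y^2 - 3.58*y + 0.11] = -3.88*y - 3.58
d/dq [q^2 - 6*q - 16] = 2*q - 6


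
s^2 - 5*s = s*(s - 5)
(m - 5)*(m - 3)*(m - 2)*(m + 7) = m^4 - 3*m^3 - 39*m^2 + 187*m - 210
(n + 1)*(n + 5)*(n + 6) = n^3 + 12*n^2 + 41*n + 30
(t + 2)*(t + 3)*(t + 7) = t^3 + 12*t^2 + 41*t + 42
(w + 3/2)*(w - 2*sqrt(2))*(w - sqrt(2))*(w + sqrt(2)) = w^4 - 2*sqrt(2)*w^3 + 3*w^3/2 - 3*sqrt(2)*w^2 - 2*w^2 - 3*w + 4*sqrt(2)*w + 6*sqrt(2)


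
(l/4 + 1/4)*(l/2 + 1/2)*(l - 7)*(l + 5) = l^4/8 - 19*l^2/4 - 9*l - 35/8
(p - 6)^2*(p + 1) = p^3 - 11*p^2 + 24*p + 36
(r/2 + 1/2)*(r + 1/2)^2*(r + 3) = r^4/2 + 5*r^3/2 + 29*r^2/8 + 2*r + 3/8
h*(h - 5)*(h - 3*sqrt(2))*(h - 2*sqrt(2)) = h^4 - 5*sqrt(2)*h^3 - 5*h^3 + 12*h^2 + 25*sqrt(2)*h^2 - 60*h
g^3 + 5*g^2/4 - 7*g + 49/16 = (g - 7/4)*(g - 1/2)*(g + 7/2)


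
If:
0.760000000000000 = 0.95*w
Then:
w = 0.80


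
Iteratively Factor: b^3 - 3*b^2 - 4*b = (b + 1)*(b^2 - 4*b) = (b - 4)*(b + 1)*(b)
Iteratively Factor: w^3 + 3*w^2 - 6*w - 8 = (w + 1)*(w^2 + 2*w - 8) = (w - 2)*(w + 1)*(w + 4)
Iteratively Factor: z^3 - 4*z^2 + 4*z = (z - 2)*(z^2 - 2*z) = (z - 2)^2*(z)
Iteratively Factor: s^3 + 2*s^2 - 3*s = (s)*(s^2 + 2*s - 3) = s*(s - 1)*(s + 3)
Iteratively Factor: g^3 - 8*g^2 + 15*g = (g - 3)*(g^2 - 5*g) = (g - 5)*(g - 3)*(g)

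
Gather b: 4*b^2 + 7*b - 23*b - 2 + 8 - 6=4*b^2 - 16*b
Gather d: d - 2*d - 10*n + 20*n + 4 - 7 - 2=-d + 10*n - 5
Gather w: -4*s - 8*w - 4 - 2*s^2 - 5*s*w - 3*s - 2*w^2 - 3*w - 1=-2*s^2 - 7*s - 2*w^2 + w*(-5*s - 11) - 5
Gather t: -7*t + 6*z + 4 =-7*t + 6*z + 4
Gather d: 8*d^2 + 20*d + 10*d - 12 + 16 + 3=8*d^2 + 30*d + 7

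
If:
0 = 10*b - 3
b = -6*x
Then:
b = 3/10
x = -1/20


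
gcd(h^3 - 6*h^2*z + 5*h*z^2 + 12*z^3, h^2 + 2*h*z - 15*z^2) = -h + 3*z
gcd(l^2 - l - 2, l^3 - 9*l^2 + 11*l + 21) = l + 1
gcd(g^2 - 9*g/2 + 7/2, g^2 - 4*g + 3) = g - 1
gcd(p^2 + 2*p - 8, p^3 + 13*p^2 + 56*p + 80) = p + 4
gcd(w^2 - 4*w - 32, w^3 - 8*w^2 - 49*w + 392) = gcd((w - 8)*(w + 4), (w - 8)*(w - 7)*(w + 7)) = w - 8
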